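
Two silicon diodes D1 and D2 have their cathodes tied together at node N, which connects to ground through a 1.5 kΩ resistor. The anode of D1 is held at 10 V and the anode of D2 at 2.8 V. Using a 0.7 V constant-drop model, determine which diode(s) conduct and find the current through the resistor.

Assume both conduct. Then node N would need to be at both 10−0.7 = 9.3 V and 2.8−0.7 = 2.1 V, which is impossible.
Assume only D1 conducts: V_N = 10 − 0.7 = 9.3 V, so I_R = 9.3/1.5 = 6.2 mA.
Check D2: its anode-to-cathode voltage is 2.8 − 9.3 = -6.5 V < 0.7 V, so it is off. The assumption is consistent.

Only D1 conducts; I_R ≈ 6.2 mA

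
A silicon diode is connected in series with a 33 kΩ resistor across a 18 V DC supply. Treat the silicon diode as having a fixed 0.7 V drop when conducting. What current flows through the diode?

KVL around the loop: 18 = V_D + I·R = 0.7 + I × 33 kΩ.
So I = (18 − 0.7) / 33 kΩ = 17.3 / 33 = 0.524 mA.

I ≈ 0.52 mA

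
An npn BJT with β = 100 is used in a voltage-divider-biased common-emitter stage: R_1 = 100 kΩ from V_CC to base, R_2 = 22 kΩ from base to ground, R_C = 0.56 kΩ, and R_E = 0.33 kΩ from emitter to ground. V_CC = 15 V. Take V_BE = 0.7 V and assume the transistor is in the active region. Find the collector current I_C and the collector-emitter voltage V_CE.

Thevenize the base divider: V_Th = V_CC·R_2/(R_1+R_2) = 15×22/122 = 2.7 V, R_Th = R_1‖R_2 = 18 kΩ.
Base-emitter loop: V_Th = I_B·R_Th + V_BE + (β+1)I_B·R_E, so I_B = (2.7 − 0.7) / (18 + 101×0.33) = 0.039 mA.
I_C = β·I_B = 100×0.039 = 3.9 mA, and I_E = (β+1)I_B = 3.94 mA.
V_CE = V_CC − I_C·R_C − I_E·R_E = 15 − 3.9×0.56 − 3.94×0.33 = 11.5 V.
V_CE = 11.5 V > 0.2 V confirms active-region operation.

I_C ≈ 3.9 mA, V_CE ≈ 12 V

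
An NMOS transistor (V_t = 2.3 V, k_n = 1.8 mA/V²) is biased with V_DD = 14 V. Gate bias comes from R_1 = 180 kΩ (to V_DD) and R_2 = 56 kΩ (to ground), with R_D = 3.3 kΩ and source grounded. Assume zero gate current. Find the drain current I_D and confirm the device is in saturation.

V_G = V_DD·R_2/(R_1+R_2) = 14×56/236 = 3.32 V. With the source grounded, V_GS = V_G = 3.32 V.
Assume saturation: I_D = (k_n/2)(V_GS − V_t)² = (1.8/2)×(3.32 − 2.3)² = 0.9×1.02² = 0.94 mA.
V_DS = V_DD − I_D·R_D = 14 − 0.94×3.3 = 10.9 V.
Saturation requires V_DS ≥ V_GS − V_t = 1.02 V; 10.9 ≥ 1.02 ✓.

I_D ≈ 0.94 mA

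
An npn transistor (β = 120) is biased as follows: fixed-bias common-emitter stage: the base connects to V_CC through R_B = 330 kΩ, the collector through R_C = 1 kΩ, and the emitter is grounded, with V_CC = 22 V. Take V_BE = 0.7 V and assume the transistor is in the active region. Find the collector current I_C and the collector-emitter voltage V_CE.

Base loop: V_CC = I_B·R_B + V_BE, so I_B = (22 − 0.7)/330 kΩ = 0.0645 mA.
In the active region I_C = β·I_B = 120 × 0.0645 = 7.75 mA.
Collector loop: V_CE = V_CC − I_C·R_C = 22 − 7.75×1 = 14.3 V.
Since V_CE = 14.3 V > V_CE(sat) ≈ 0.2 V, the transistor is in the active region as assumed.

I_C ≈ 7.7 mA, V_CE ≈ 14 V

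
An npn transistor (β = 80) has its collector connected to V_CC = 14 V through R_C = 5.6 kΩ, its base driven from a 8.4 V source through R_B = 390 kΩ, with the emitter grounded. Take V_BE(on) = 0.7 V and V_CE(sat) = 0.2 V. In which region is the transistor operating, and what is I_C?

active; I_C ≈ 1.6 mA

Assume active. Base-emitter loop: I_B = (V_BB − V_BE)/R_B = (8.4 − 0.7)/390 = 0.0197 mA.
I_C = β·I_B = 80×0.0197 = 1.58 mA.
V_CE = V_CC − I_C·R_C = 14 − 1.58×5.6 = 5.15 V > V_CE(sat), so the active-region assumption holds.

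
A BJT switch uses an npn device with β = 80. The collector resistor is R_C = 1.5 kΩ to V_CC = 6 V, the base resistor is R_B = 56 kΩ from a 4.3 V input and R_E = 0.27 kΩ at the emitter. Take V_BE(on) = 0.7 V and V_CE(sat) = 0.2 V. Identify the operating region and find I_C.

saturation; I_C ≈ 3.3 mA

Assume active: I_B = (4.3 − 0.7)/(56 + 81×0.27) = 0.0462 mA, I_C = β·I_B = 3.7 mA.
Then V_CE = 6 − 3.7×1.5 − 3.74×0.27 = -0.559 V < 0.2 V — the active assumption fails.
Re-solve with V_CE = 0.2 V. KCL at the emitter: V_E/R_E = (V_BB−0.7−V_E)/R_B + (V_CC−0.2−V_E)/R_C, giving V_E = 0.896 V.
I_C = (V_CC − 0.2 − V_E)/R_C = (5.8 − 0.896)/1.5 = 3.27 mA.
Check: I_B = (3.6 − 0.896)/56 = 0.0483 mA, and β·I_B = 3.86 mA > I_C, confirming saturation.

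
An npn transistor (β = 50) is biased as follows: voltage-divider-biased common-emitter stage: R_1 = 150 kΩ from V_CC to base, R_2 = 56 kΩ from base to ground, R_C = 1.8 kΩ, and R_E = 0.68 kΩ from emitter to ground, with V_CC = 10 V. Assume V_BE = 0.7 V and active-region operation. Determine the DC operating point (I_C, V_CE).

Thevenize the base divider: V_Th = V_CC·R_2/(R_1+R_2) = 10×56/206 = 2.72 V, R_Th = R_1‖R_2 = 40.8 kΩ.
Base-emitter loop: V_Th = I_B·R_Th + V_BE + (β+1)I_B·R_E, so I_B = (2.72 − 0.7) / (40.8 + 51×0.68) = 0.0267 mA.
I_C = β·I_B = 50×0.0267 = 1.34 mA, and I_E = (β+1)I_B = 1.36 mA.
V_CE = V_CC − I_C·R_C − I_E·R_E = 10 − 1.34×1.8 − 1.36×0.68 = 6.66 V.
V_CE = 6.66 V > 0.2 V confirms active-region operation.

I_C ≈ 1.3 mA, V_CE ≈ 6.7 V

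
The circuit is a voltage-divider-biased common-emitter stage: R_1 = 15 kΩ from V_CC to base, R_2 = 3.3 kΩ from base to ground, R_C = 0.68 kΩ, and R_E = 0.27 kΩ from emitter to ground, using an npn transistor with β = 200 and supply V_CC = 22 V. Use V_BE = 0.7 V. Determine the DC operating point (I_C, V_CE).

Thevenize the base divider: V_Th = V_CC·R_2/(R_1+R_2) = 22×3.3/18.3 = 3.97 V, R_Th = R_1‖R_2 = 2.7 kΩ.
Base-emitter loop: V_Th = I_B·R_Th + V_BE + (β+1)I_B·R_E, so I_B = (3.97 − 0.7) / (2.7 + 201×0.27) = 0.0573 mA.
I_C = β·I_B = 200×0.0573 = 11.5 mA, and I_E = (β+1)I_B = 11.5 mA.
V_CE = V_CC − I_C·R_C − I_E·R_E = 22 − 11.5×0.68 − 11.5×0.27 = 11.1 V.
V_CE = 11.1 V > 0.2 V confirms active-region operation.

I_C ≈ 11 mA, V_CE ≈ 11 V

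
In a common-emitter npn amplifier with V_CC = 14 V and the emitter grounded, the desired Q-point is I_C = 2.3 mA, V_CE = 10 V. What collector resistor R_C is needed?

Collector loop: V_CC = I_C·R_C + V_CE.
R_C = (V_CC − V_CE)/I_C = (14 − 10)/2.3 = 1.74 kΩ.

R_C ≈ 1.7 kΩ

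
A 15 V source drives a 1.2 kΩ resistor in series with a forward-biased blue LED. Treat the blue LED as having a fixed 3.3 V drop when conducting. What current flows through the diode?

I ≈ 9.8 mA

KVL around the loop: 15 = V_D + I·R = 3.3 + I × 1.2 kΩ.
So I = (15 − 3.3) / 1.2 kΩ = 11.7 / 1.2 = 9.75 mA.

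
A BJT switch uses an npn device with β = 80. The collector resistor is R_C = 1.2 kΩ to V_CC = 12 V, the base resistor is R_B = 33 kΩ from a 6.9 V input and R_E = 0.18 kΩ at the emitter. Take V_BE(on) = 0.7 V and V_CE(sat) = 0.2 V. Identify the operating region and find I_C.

Assume active: I_B = (6.9 − 0.7)/(33 + 81×0.18) = 0.13 mA, I_C = β·I_B = 10.4 mA.
Then V_CE = 12 − 10.4×1.2 − 10.6×0.18 = -2.41 V < 0.2 V — the active assumption fails.
Re-solve with V_CE = 0.2 V. KCL at the emitter: V_E/R_E = (V_BB−0.7−V_E)/R_B + (V_CC−0.2−V_E)/R_C, giving V_E = 1.56 V.
I_C = (V_CC − 0.2 − V_E)/R_C = (11.8 − 1.56)/1.2 = 8.53 mA.
Check: I_B = (6.2 − 1.56)/33 = 0.141 mA, and β·I_B = 11.2 mA > I_C, confirming saturation.

saturation; I_C ≈ 8.5 mA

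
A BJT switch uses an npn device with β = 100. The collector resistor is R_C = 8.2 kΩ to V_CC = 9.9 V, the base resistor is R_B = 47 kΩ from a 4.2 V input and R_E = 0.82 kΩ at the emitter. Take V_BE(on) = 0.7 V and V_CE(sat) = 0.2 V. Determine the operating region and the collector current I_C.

saturation; I_C ≈ 1.1 mA

Assume active: I_B = (4.2 − 0.7)/(47 + 101×0.82) = 0.027 mA, I_C = β·I_B = 2.7 mA.
Then V_CE = 9.9 − 2.7×8.2 − 2.72×0.82 = -14.4 V < 0.2 V — the active assumption fails.
Re-solve with V_CE = 0.2 V. KCL at the emitter: V_E/R_E = (V_BB−0.7−V_E)/R_B + (V_CC−0.2−V_E)/R_C, giving V_E = 0.923 V.
I_C = (V_CC − 0.2 − V_E)/R_C = (9.7 − 0.923)/8.2 = 1.07 mA.
Check: I_B = (3.5 − 0.923)/47 = 0.0548 mA, and β·I_B = 5.48 mA > I_C, confirming saturation.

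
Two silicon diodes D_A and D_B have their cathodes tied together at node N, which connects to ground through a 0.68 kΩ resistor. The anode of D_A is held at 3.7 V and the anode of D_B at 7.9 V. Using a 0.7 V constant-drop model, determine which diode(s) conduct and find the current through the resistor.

Only D_B conducts; I_R ≈ 11 mA

Assume both conduct. Then node N would need to be at both 3.7−0.7 = 3 V and 7.9−0.7 = 7.2 V, which is impossible.
Assume only D_B conducts: V_N = 7.9 − 0.7 = 7.2 V, so I_R = 7.2/0.68 = 10.6 mA.
Check D_A: its anode-to-cathode voltage is 3.7 − 7.2 = -3.5 V < 0.7 V, so it is off. The assumption is consistent.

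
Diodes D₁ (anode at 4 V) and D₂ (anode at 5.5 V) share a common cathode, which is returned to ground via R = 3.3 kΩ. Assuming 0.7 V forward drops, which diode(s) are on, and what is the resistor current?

Only D₂ conducts; I_R ≈ 1.5 mA

Assume both conduct. Then node N would need to be at both 4−0.7 = 3.3 V and 5.5−0.7 = 4.8 V, which is impossible.
Assume only D₂ conducts: V_N = 5.5 − 0.7 = 4.8 V, so I_R = 4.8/3.3 = 1.45 mA.
Check D₁: its anode-to-cathode voltage is 4 − 4.8 = -0.8 V < 0.7 V, so it is off. The assumption is consistent.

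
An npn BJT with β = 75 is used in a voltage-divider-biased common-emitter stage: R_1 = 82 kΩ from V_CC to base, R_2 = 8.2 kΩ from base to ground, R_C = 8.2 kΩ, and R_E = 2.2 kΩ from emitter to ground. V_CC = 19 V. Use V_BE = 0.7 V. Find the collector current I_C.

I_C ≈ 0.44 mA

Thevenize the base divider: V_Th = V_CC·R_2/(R_1+R_2) = 19×8.2/90.2 = 1.73 V, R_Th = R_1‖R_2 = 7.45 kΩ.
Base-emitter loop: V_Th = I_B·R_Th + V_BE + (β+1)I_B·R_E, so I_B = (1.73 − 0.7) / (7.45 + 76×2.2) = 0.00588 mA.
I_C = β·I_B = 75×0.00588 = 0.441 mA, and I_E = (β+1)I_B = 0.447 mA.
V_CE = V_CC − I_C·R_C − I_E·R_E = 19 − 0.441×8.2 − 0.447×2.2 = 14.4 V.
V_CE = 14.4 V > 0.2 V confirms active-region operation.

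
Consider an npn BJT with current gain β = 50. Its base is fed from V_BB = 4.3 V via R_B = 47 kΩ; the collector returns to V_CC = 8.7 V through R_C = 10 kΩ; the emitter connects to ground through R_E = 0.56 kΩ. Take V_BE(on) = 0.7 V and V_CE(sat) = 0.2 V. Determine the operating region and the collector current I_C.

saturation; I_C ≈ 0.8 mA

Assume active: I_B = (4.3 − 0.7)/(47 + 51×0.56) = 0.0476 mA, I_C = β·I_B = 2.38 mA.
Then V_CE = 8.7 − 2.38×10 − 2.43×0.56 = -16.5 V < 0.2 V — the active assumption fails.
Re-solve with V_CE = 0.2 V. KCL at the emitter: V_E/R_E = (V_BB−0.7−V_E)/R_B + (V_CC−0.2−V_E)/R_C, giving V_E = 0.486 V.
I_C = (V_CC − 0.2 − V_E)/R_C = (8.5 − 0.486)/10 = 0.801 mA.
Check: I_B = (3.6 − 0.486)/47 = 0.0663 mA, and β·I_B = 3.31 mA > I_C, confirming saturation.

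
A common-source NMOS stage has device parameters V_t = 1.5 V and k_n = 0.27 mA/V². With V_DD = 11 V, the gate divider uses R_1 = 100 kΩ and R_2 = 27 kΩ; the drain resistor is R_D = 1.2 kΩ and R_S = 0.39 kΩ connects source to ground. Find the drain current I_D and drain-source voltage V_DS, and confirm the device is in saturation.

V_G = V_DD·R_2/(R_1+R_2) = 11×27/127 = 2.34 V.
Assume saturation: I_D = (k_n/2)(V_GS − V_t)² with V_GS = V_G − I_D·R_S = 2.34 − 0.39·I_D.
Substituting gives 0.0205·I_D² − 1.09·I_D + 0.0949 = 0, with roots I_D = 0.0874 or 52.9 mA.
The root I_D = 52.9 mA gives V_GS = -18.3 V ≤ V_t, so take I_D = 0.0874 mA.
Then V_GS = 2.3 V and V_DS = V_DD − I_D(R_D+R_S) = 11 − 0.0874×1.59 = 10.9 V.
Saturation requires V_DS ≥ V_GS − V_t = 0.805 V; 10.9 ≥ 0.805 ✓.

I_D ≈ 0.087 mA, V_DS ≈ 11 V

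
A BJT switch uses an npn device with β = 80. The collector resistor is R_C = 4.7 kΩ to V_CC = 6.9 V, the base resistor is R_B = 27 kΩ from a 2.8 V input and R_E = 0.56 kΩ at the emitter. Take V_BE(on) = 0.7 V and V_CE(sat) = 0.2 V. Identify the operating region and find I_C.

saturation; I_C ≈ 1.3 mA

Assume active: I_B = (2.8 − 0.7)/(27 + 81×0.56) = 0.029 mA, I_C = β·I_B = 2.32 mA.
Then V_CE = 6.9 − 2.32×4.7 − 2.35×0.56 = -5.33 V < 0.2 V — the active assumption fails.
Re-solve with V_CE = 0.2 V. KCL at the emitter: V_E/R_E = (V_BB−0.7−V_E)/R_B + (V_CC−0.2−V_E)/R_C, giving V_E = 0.739 V.
I_C = (V_CC − 0.2 − V_E)/R_C = (6.7 − 0.739)/4.7 = 1.27 mA.
Check: I_B = (2.1 − 0.739)/27 = 0.0504 mA, and β·I_B = 4.03 mA > I_C, confirming saturation.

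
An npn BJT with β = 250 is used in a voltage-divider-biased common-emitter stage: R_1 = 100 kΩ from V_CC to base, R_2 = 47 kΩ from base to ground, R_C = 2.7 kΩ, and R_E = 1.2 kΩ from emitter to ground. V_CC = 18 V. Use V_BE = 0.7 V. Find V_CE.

V_CE ≈ 3.2 V

Thevenize the base divider: V_Th = V_CC·R_2/(R_1+R_2) = 18×47/147 = 5.76 V, R_Th = R_1‖R_2 = 32 kΩ.
Base-emitter loop: V_Th = I_B·R_Th + V_BE + (β+1)I_B·R_E, so I_B = (5.76 − 0.7) / (32 + 251×1.2) = 0.0152 mA.
I_C = β·I_B = 250×0.0152 = 3.79 mA, and I_E = (β+1)I_B = 3.81 mA.
V_CE = V_CC − I_C·R_C − I_E·R_E = 18 − 3.79×2.7 − 3.81×1.2 = 3.19 V.
V_CE = 3.19 V > 0.2 V confirms active-region operation.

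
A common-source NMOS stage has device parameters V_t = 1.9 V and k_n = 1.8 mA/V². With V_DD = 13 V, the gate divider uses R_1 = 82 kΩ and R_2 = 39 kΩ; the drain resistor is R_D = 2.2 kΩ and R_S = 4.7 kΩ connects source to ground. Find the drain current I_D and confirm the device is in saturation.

V_G = V_DD·R_2/(R_1+R_2) = 13×39/121 = 4.19 V.
Assume saturation: I_D = (k_n/2)(V_GS − V_t)² with V_GS = V_G − I_D·R_S = 4.19 − 4.7·I_D.
Substituting gives 19.9·I_D² − 20.4·I_D + 4.72 = 0, with roots I_D = 0.354 or 0.671 mA.
The root I_D = 0.671 mA gives V_GS = 1.04 V ≤ V_t, so take I_D = 0.354 mA.
Then V_GS = 2.53 V and V_DS = V_DD − I_D(R_D+R_S) = 13 − 0.354×6.9 = 10.6 V.
Saturation requires V_DS ≥ V_GS − V_t = 0.627 V; 10.6 ≥ 0.627 ✓.

I_D ≈ 0.35 mA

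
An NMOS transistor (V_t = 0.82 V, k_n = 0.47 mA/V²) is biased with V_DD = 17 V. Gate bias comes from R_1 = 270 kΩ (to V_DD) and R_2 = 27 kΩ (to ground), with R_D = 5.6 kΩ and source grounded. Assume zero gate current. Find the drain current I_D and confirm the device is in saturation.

I_D ≈ 0.12 mA

V_G = V_DD·R_2/(R_1+R_2) = 17×27/297 = 1.55 V. With the source grounded, V_GS = V_G = 1.55 V.
Assume saturation: I_D = (k_n/2)(V_GS − V_t)² = (0.47/2)×(1.55 − 0.82)² = 0.235×0.725² = 0.124 mA.
V_DS = V_DD − I_D·R_D = 17 − 0.124×5.6 = 16.3 V.
Saturation requires V_DS ≥ V_GS − V_t = 0.725 V; 16.3 ≥ 0.725 ✓.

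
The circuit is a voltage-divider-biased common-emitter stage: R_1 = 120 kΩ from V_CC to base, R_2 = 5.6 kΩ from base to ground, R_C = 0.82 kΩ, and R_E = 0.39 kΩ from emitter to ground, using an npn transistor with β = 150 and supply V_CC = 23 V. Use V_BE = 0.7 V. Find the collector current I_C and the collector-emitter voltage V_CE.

Thevenize the base divider: V_Th = V_CC·R_2/(R_1+R_2) = 23×5.6/126 = 1.03 V, R_Th = R_1‖R_2 = 5.35 kΩ.
Base-emitter loop: V_Th = I_B·R_Th + V_BE + (β+1)I_B·R_E, so I_B = (1.03 − 0.7) / (5.35 + 151×0.39) = 0.00507 mA.
I_C = β·I_B = 150×0.00507 = 0.76 mA, and I_E = (β+1)I_B = 0.765 mA.
V_CE = V_CC − I_C·R_C − I_E·R_E = 23 − 0.76×0.82 − 0.765×0.39 = 22.1 V.
V_CE = 22.1 V > 0.2 V confirms active-region operation.

I_C ≈ 0.76 mA, V_CE ≈ 22 V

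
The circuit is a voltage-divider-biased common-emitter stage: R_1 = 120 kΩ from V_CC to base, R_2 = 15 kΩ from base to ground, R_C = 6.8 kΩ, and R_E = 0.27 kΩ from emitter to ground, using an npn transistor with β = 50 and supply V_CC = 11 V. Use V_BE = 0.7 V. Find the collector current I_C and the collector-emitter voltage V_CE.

I_C ≈ 0.96 mA, V_CE ≈ 4.2 V

Thevenize the base divider: V_Th = V_CC·R_2/(R_1+R_2) = 11×15/135 = 1.22 V, R_Th = R_1‖R_2 = 13.3 kΩ.
Base-emitter loop: V_Th = I_B·R_Th + V_BE + (β+1)I_B·R_E, so I_B = (1.22 − 0.7) / (13.3 + 51×0.27) = 0.0193 mA.
I_C = β·I_B = 50×0.0193 = 0.963 mA, and I_E = (β+1)I_B = 0.983 mA.
V_CE = V_CC − I_C·R_C − I_E·R_E = 11 − 0.963×6.8 − 0.983×0.27 = 4.18 V.
V_CE = 4.18 V > 0.2 V confirms active-region operation.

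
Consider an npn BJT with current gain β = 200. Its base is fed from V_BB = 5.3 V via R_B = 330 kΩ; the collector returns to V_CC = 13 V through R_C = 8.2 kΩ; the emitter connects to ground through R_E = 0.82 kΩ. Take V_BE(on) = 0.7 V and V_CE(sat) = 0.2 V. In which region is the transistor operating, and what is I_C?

saturation; I_C ≈ 1.4 mA

Assume active: I_B = (5.3 − 0.7)/(330 + 201×0.82) = 0.0093 mA, I_C = β·I_B = 1.86 mA.
Then V_CE = 13 − 1.86×8.2 − 1.87×0.82 = -3.78 V < 0.2 V — the active assumption fails.
Re-solve with V_CE = 0.2 V. KCL at the emitter: V_E/R_E = (V_BB−0.7−V_E)/R_B + (V_CC−0.2−V_E)/R_C, giving V_E = 1.17 V.
I_C = (V_CC − 0.2 − V_E)/R_C = (12.8 − 1.17)/8.2 = 1.42 mA.
Check: I_B = (4.6 − 1.17)/330 = 0.0104 mA, and β·I_B = 2.08 mA > I_C, confirming saturation.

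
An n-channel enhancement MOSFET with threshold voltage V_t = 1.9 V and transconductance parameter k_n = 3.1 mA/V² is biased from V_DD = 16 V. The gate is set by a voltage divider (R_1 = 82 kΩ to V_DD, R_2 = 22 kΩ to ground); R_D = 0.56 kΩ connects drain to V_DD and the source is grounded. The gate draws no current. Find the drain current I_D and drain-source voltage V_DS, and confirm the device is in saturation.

V_G = V_DD·R_2/(R_1+R_2) = 16×22/104 = 3.38 V. With the source grounded, V_GS = V_G = 3.38 V.
Assume saturation: I_D = (k_n/2)(V_GS − V_t)² = (3.1/2)×(3.38 − 1.9)² = 1.55×1.48² = 3.42 mA.
V_DS = V_DD − I_D·R_D = 16 − 3.42×0.56 = 14.1 V.
Saturation requires V_DS ≥ V_GS − V_t = 1.48 V; 14.1 ≥ 1.48 ✓.

I_D ≈ 3.4 mA, V_DS ≈ 14 V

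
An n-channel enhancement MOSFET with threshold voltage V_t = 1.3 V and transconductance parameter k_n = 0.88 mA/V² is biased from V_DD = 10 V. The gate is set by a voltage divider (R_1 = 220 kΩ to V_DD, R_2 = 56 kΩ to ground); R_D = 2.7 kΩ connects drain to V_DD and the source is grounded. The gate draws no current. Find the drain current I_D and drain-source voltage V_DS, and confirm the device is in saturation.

I_D ≈ 0.23 mA, V_DS ≈ 9.4 V

V_G = V_DD·R_2/(R_1+R_2) = 10×56/276 = 2.03 V. With the source grounded, V_GS = V_G = 2.03 V.
Assume saturation: I_D = (k_n/2)(V_GS − V_t)² = (0.88/2)×(2.03 − 1.3)² = 0.44×0.729² = 0.234 mA.
V_DS = V_DD − I_D·R_D = 10 − 0.234×2.7 = 9.37 V.
Saturation requires V_DS ≥ V_GS − V_t = 0.729 V; 9.37 ≥ 0.729 ✓.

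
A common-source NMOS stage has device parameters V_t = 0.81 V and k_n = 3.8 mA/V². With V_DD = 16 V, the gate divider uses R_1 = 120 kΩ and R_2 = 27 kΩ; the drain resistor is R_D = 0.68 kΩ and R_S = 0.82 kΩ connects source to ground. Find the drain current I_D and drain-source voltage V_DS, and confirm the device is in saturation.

I_D ≈ 1.5 mA, V_DS ≈ 14 V

V_G = V_DD·R_2/(R_1+R_2) = 16×27/147 = 2.94 V.
Assume saturation: I_D = (k_n/2)(V_GS − V_t)² with V_GS = V_G − I_D·R_S = 2.94 − 0.82·I_D.
Substituting gives 1.28·I_D² − 7.63·I_D + 8.61 = 0, with roots I_D = 1.51 or 4.47 mA.
The root I_D = 4.47 mA gives V_GS = -0.723 V ≤ V_t, so take I_D = 1.51 mA.
Then V_GS = 1.7 V and V_DS = V_DD − I_D(R_D+R_S) = 16 − 1.51×1.5 = 13.7 V.
Saturation requires V_DS ≥ V_GS − V_t = 0.891 V; 13.7 ≥ 0.891 ✓.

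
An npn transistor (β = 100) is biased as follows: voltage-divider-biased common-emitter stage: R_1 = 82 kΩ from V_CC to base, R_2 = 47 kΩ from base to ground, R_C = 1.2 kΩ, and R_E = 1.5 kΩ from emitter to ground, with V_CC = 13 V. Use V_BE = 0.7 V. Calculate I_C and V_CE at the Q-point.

I_C ≈ 2.2 mA, V_CE ≈ 7 V

Thevenize the base divider: V_Th = V_CC·R_2/(R_1+R_2) = 13×47/129 = 4.74 V, R_Th = R_1‖R_2 = 29.9 kΩ.
Base-emitter loop: V_Th = I_B·R_Th + V_BE + (β+1)I_B·R_E, so I_B = (4.74 − 0.7) / (29.9 + 101×1.5) = 0.0223 mA.
I_C = β·I_B = 100×0.0223 = 2.23 mA, and I_E = (β+1)I_B = 2.25 mA.
V_CE = V_CC − I_C·R_C − I_E·R_E = 13 − 2.23×1.2 − 2.25×1.5 = 6.96 V.
V_CE = 6.96 V > 0.2 V confirms active-region operation.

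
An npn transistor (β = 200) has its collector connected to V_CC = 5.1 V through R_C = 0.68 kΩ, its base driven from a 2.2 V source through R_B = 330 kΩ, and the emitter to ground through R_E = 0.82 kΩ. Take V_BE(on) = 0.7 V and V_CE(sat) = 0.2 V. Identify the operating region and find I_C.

Assume active. Base-emitter loop: I_B = (V_BB − V_BE)/(R_B + (β+1)R_E) = (2.2 − 0.7)/(330 + 201×0.82) = 0.00303 mA.
I_C = β·I_B = 200×0.00303 = 0.606 mA.
V_CE = V_CC − I_C·R_C − I_E·R_E = 5.1 − 0.606×0.68 − 0.609×0.82 = 4.19 V > V_CE(sat), so the active-region assumption holds.

active; I_C ≈ 0.61 mA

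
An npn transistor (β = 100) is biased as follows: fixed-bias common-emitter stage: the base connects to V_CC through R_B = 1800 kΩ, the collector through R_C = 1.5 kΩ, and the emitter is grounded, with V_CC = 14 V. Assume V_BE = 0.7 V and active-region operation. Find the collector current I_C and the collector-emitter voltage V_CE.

Base loop: V_CC = I_B·R_B + V_BE, so I_B = (14 − 0.7)/1800 kΩ = 0.00739 mA.
In the active region I_C = β·I_B = 100 × 0.00739 = 0.739 mA.
Collector loop: V_CE = V_CC − I_C·R_C = 14 − 0.739×1.5 = 12.9 V.
Since V_CE = 12.9 V > V_CE(sat) ≈ 0.2 V, the transistor is in the active region as assumed.

I_C ≈ 0.74 mA, V_CE ≈ 13 V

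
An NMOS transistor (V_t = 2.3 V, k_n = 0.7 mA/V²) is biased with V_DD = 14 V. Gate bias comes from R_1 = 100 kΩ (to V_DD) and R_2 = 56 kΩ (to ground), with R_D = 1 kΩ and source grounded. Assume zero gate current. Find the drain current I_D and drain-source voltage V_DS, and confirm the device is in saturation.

I_D ≈ 2.6 mA, V_DS ≈ 11 V

V_G = V_DD·R_2/(R_1+R_2) = 14×56/156 = 5.03 V. With the source grounded, V_GS = V_G = 5.03 V.
Assume saturation: I_D = (k_n/2)(V_GS − V_t)² = (0.7/2)×(5.03 − 2.3)² = 0.35×2.73² = 2.6 mA.
V_DS = V_DD − I_D·R_D = 14 − 2.6×1 = 11.4 V.
Saturation requires V_DS ≥ V_GS − V_t = 2.73 V; 11.4 ≥ 2.73 ✓.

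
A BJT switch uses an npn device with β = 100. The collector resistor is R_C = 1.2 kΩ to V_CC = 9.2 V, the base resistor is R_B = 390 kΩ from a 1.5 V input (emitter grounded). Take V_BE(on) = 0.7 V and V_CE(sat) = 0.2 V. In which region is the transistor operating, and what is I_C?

active; I_C ≈ 0.21 mA

Assume active. Base-emitter loop: I_B = (V_BB − V_BE)/R_B = (1.5 − 0.7)/390 = 0.00205 mA.
I_C = β·I_B = 100×0.00205 = 0.205 mA.
V_CE = V_CC − I_C·R_C = 9.2 − 0.205×1.2 = 8.95 V > V_CE(sat), so the active-region assumption holds.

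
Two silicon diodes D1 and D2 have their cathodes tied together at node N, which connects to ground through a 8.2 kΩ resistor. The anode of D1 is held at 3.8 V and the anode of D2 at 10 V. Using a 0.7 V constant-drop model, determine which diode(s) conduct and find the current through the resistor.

Assume both conduct. Then node N would need to be at both 3.8−0.7 = 3.1 V and 10−0.7 = 9.3 V, which is impossible.
Assume only D2 conducts: V_N = 10 − 0.7 = 9.3 V, so I_R = 9.3/8.2 = 1.13 mA.
Check D1: its anode-to-cathode voltage is 3.8 − 9.3 = -5.5 V < 0.7 V, so it is off. The assumption is consistent.

Only D2 conducts; I_R ≈ 1.1 mA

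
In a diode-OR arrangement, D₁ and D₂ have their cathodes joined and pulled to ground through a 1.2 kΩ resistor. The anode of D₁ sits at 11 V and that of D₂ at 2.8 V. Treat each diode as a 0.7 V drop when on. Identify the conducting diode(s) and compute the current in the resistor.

Only D₁ conducts; I_R ≈ 8.6 mA

Assume both conduct. Then node N would need to be at both 11−0.7 = 10.3 V and 2.8−0.7 = 2.1 V, which is impossible.
Assume only D₁ conducts: V_N = 11 − 0.7 = 10.3 V, so I_R = 10.3/1.2 = 8.58 mA.
Check D₂: its anode-to-cathode voltage is 2.8 − 10.3 = -7.5 V < 0.7 V, so it is off. The assumption is consistent.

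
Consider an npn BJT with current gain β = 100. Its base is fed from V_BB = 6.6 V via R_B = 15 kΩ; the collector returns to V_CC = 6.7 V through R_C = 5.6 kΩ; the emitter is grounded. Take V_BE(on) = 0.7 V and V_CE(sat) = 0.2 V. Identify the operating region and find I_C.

Assume active: I_B = (6.6 − 0.7)/15 = 0.393 mA, giving I_C = β·I_B = 39.3 mA.
But then V_CE = 6.7 − 39.3×5.6 = -214 V < V_CE(sat) = 0.2 V — impossible in the active region.
So the transistor is saturated. With V_CE = 0.2 V, I_C = (V_CC − 0.2)/R_C = 6.5/5.6 = 1.16 mA.
Check: β·I_B = 39.3 mA > I_C = 1.16 mA, confirming saturation.

saturation; I_C ≈ 1.2 mA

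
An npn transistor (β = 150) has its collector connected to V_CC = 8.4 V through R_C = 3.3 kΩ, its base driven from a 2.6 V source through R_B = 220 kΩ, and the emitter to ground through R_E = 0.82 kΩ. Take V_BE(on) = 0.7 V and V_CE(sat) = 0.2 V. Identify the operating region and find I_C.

active; I_C ≈ 0.83 mA

Assume active. Base-emitter loop: I_B = (V_BB − V_BE)/(R_B + (β+1)R_E) = (2.6 − 0.7)/(220 + 151×0.82) = 0.00553 mA.
I_C = β·I_B = 150×0.00553 = 0.829 mA.
V_CE = V_CC − I_C·R_C − I_E·R_E = 8.4 − 0.829×3.3 − 0.834×0.82 = 4.98 V > V_CE(sat), so the active-region assumption holds.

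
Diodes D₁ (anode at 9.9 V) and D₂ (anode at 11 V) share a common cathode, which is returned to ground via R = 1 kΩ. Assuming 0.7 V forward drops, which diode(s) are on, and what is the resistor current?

Only D₂ conducts; I_R ≈ 10 mA

Assume both conduct. Then node N would need to be at both 9.9−0.7 = 9.2 V and 11−0.7 = 10.3 V, which is impossible.
Assume only D₂ conducts: V_N = 11 − 0.7 = 10.3 V, so I_R = 10.3/1 = 10.3 mA.
Check D₁: its anode-to-cathode voltage is 9.9 − 10.3 = -0.4 V < 0.7 V, so it is off. The assumption is consistent.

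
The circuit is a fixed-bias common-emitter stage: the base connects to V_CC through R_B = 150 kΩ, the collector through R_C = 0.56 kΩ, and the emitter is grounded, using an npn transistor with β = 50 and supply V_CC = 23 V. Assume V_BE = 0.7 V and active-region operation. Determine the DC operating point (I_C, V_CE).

Base loop: V_CC = I_B·R_B + V_BE, so I_B = (23 − 0.7)/150 kΩ = 0.149 mA.
In the active region I_C = β·I_B = 50 × 0.149 = 7.43 mA.
Collector loop: V_CE = V_CC − I_C·R_C = 23 − 7.43×0.56 = 18.8 V.
Since V_CE = 18.8 V > V_CE(sat) ≈ 0.2 V, the transistor is in the active region as assumed.

I_C ≈ 7.4 mA, V_CE ≈ 19 V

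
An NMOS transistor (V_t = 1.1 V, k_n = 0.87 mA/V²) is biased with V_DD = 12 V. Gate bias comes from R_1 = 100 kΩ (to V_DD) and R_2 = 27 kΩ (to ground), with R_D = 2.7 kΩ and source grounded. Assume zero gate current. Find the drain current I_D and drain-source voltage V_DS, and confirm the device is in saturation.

I_D ≈ 0.92 mA, V_DS ≈ 9.5 V

V_G = V_DD·R_2/(R_1+R_2) = 12×27/127 = 2.55 V. With the source grounded, V_GS = V_G = 2.55 V.
Assume saturation: I_D = (k_n/2)(V_GS − V_t)² = (0.87/2)×(2.55 − 1.1)² = 0.435×1.45² = 0.916 mA.
V_DS = V_DD − I_D·R_D = 12 − 0.916×2.7 = 9.53 V.
Saturation requires V_DS ≥ V_GS − V_t = 1.45 V; 9.53 ≥ 1.45 ✓.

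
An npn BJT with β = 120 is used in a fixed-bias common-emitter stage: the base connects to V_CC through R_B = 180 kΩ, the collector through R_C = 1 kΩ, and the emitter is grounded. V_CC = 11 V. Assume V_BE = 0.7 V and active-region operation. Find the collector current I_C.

Base loop: V_CC = I_B·R_B + V_BE, so I_B = (11 − 0.7)/180 kΩ = 0.0572 mA.
In the active region I_C = β·I_B = 120 × 0.0572 = 6.87 mA.
Collector loop: V_CE = V_CC − I_C·R_C = 11 − 6.87×1 = 4.13 V.
Since V_CE = 4.13 V > V_CE(sat) ≈ 0.2 V, the transistor is in the active region as assumed.

I_C ≈ 6.9 mA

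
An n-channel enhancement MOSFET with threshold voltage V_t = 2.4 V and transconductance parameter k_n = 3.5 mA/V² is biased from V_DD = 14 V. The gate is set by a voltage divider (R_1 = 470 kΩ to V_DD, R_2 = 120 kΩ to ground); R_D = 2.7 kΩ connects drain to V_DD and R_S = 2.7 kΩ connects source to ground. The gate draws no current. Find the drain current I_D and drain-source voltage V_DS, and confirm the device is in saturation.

I_D ≈ 0.084 mA, V_DS ≈ 14 V

V_G = V_DD·R_2/(R_1+R_2) = 14×120/590 = 2.85 V.
Assume saturation: I_D = (k_n/2)(V_GS − V_t)² with V_GS = V_G − I_D·R_S = 2.85 − 2.7·I_D.
Substituting gives 12.8·I_D² − 5.23·I_D + 0.35 = 0, with roots I_D = 0.0844 or 0.325 mA.
The root I_D = 0.325 mA gives V_GS = 1.97 V ≤ V_t, so take I_D = 0.0844 mA.
Then V_GS = 2.62 V and V_DS = V_DD − I_D(R_D+R_S) = 14 − 0.0844×5.4 = 13.5 V.
Saturation requires V_DS ≥ V_GS − V_t = 0.22 V; 13.5 ≥ 0.22 ✓.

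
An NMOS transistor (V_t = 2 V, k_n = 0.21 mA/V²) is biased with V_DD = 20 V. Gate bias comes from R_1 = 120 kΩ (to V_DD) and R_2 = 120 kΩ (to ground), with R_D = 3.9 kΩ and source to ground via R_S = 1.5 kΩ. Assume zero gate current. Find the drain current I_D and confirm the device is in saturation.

I_D ≈ 2.2 mA

V_G = V_DD·R_2/(R_1+R_2) = 20×120/240 = 10 V.
Assume saturation: I_D = (k_n/2)(V_GS − V_t)² with V_GS = V_G − I_D·R_S = 10 − 1.5·I_D.
Substituting gives 0.236·I_D² − 3.52·I_D + 6.72 = 0, with roots I_D = 2.25 or 12.7 mA.
The root I_D = 12.7 mA gives V_GS = -8.98 V ≤ V_t, so take I_D = 2.25 mA.
Then V_GS = 6.63 V and V_DS = V_DD − I_D(R_D+R_S) = 20 − 2.25×5.4 = 7.86 V.
Saturation requires V_DS ≥ V_GS − V_t = 4.63 V; 7.86 ≥ 4.63 ✓.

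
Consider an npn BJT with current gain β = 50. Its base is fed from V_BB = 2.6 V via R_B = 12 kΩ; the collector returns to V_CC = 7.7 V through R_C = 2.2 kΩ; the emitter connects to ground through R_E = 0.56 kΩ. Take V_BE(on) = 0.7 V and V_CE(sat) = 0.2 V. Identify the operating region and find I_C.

active; I_C ≈ 2.3 mA

Assume active. Base-emitter loop: I_B = (V_BB − V_BE)/(R_B + (β+1)R_E) = (2.6 − 0.7)/(12 + 51×0.56) = 0.0468 mA.
I_C = β·I_B = 50×0.0468 = 2.34 mA.
V_CE = V_CC − I_C·R_C − I_E·R_E = 7.7 − 2.34×2.2 − 2.39×0.56 = 1.21 V > V_CE(sat), so the active-region assumption holds.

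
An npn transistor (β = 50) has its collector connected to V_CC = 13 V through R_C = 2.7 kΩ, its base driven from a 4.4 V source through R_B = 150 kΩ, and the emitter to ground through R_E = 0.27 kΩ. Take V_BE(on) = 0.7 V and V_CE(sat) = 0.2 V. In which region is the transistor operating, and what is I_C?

active; I_C ≈ 1.1 mA

Assume active. Base-emitter loop: I_B = (V_BB − V_BE)/(R_B + (β+1)R_E) = (4.4 − 0.7)/(150 + 51×0.27) = 0.0226 mA.
I_C = β·I_B = 50×0.0226 = 1.13 mA.
V_CE = V_CC − I_C·R_C − I_E·R_E = 13 − 1.13×2.7 − 1.15×0.27 = 9.64 V > V_CE(sat), so the active-region assumption holds.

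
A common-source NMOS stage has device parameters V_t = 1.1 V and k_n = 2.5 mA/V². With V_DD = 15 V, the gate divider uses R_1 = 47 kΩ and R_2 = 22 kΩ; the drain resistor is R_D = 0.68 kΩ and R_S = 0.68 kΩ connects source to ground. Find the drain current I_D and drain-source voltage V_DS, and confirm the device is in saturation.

I_D ≈ 3.1 mA, V_DS ≈ 11 V

V_G = V_DD·R_2/(R_1+R_2) = 15×22/69 = 4.78 V.
Assume saturation: I_D = (k_n/2)(V_GS − V_t)² with V_GS = V_G − I_D·R_S = 4.78 − 0.68·I_D.
Substituting gives 0.578·I_D² − 7.26·I_D + 17 = 0, with roots I_D = 3.1 or 9.46 mA.
The root I_D = 9.46 mA gives V_GS = -1.65 V ≤ V_t, so take I_D = 3.1 mA.
Then V_GS = 2.67 V and V_DS = V_DD − I_D(R_D+R_S) = 15 − 3.1×1.36 = 10.8 V.
Saturation requires V_DS ≥ V_GS − V_t = 1.57 V; 10.8 ≥ 1.57 ✓.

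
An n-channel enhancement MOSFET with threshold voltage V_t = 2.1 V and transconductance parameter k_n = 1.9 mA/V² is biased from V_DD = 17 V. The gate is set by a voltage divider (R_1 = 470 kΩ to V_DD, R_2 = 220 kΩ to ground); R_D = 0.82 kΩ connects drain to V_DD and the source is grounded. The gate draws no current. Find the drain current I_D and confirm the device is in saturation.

I_D ≈ 10 mA

V_G = V_DD·R_2/(R_1+R_2) = 17×220/690 = 5.42 V. With the source grounded, V_GS = V_G = 5.42 V.
Assume saturation: I_D = (k_n/2)(V_GS − V_t)² = (1.9/2)×(5.42 − 2.1)² = 0.95×3.32² = 10.5 mA.
V_DS = V_DD − I_D·R_D = 17 − 10.5×0.82 = 8.41 V.
Saturation requires V_DS ≥ V_GS − V_t = 3.32 V; 8.41 ≥ 3.32 ✓.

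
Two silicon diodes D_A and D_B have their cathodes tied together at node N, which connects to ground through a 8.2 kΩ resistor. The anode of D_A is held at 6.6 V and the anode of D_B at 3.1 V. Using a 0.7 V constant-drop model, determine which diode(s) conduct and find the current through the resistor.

Only D_A conducts; I_R ≈ 0.72 mA

Assume both conduct. Then node N would need to be at both 6.6−0.7 = 5.9 V and 3.1−0.7 = 2.4 V, which is impossible.
Assume only D_A conducts: V_N = 6.6 − 0.7 = 5.9 V, so I_R = 5.9/8.2 = 0.72 mA.
Check D_B: its anode-to-cathode voltage is 3.1 − 5.9 = -2.8 V < 0.7 V, so it is off. The assumption is consistent.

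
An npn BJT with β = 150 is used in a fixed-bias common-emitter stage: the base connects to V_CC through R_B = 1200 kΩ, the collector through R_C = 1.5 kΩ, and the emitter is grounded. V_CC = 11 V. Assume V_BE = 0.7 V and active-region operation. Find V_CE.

Base loop: V_CC = I_B·R_B + V_BE, so I_B = (11 − 0.7)/1200 kΩ = 0.00858 mA.
In the active region I_C = β·I_B = 150 × 0.00858 = 1.29 mA.
Collector loop: V_CE = V_CC − I_C·R_C = 11 − 1.29×1.5 = 9.07 V.
Since V_CE = 9.07 V > V_CE(sat) ≈ 0.2 V, the transistor is in the active region as assumed.

V_CE ≈ 9.1 V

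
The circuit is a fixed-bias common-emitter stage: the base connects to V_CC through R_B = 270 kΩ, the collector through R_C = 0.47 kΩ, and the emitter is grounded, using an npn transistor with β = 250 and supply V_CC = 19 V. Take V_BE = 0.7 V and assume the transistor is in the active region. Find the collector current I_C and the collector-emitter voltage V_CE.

Base loop: V_CC = I_B·R_B + V_BE, so I_B = (19 − 0.7)/270 kΩ = 0.0678 mA.
In the active region I_C = β·I_B = 250 × 0.0678 = 16.9 mA.
Collector loop: V_CE = V_CC − I_C·R_C = 19 − 16.9×0.47 = 11 V.
Since V_CE = 11 V > V_CE(sat) ≈ 0.2 V, the transistor is in the active region as assumed.

I_C ≈ 17 mA, V_CE ≈ 11 V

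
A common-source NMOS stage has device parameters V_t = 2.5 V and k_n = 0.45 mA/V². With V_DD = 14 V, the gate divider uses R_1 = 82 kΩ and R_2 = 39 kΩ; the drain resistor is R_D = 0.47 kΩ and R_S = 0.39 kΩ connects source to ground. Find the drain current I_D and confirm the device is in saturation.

V_G = V_DD·R_2/(R_1+R_2) = 14×39/121 = 4.51 V.
Assume saturation: I_D = (k_n/2)(V_GS − V_t)² with V_GS = V_G − I_D·R_S = 4.51 − 0.39·I_D.
Substituting gives 0.0342·I_D² − 1.35·I_D + 0.911 = 0, with roots I_D = 0.685 or 38.9 mA.
The root I_D = 38.9 mA gives V_GS = -10.6 V ≤ V_t, so take I_D = 0.685 mA.
Then V_GS = 4.25 V and V_DS = V_DD − I_D(R_D+R_S) = 14 − 0.685×0.86 = 13.4 V.
Saturation requires V_DS ≥ V_GS − V_t = 1.75 V; 13.4 ≥ 1.75 ✓.

I_D ≈ 0.69 mA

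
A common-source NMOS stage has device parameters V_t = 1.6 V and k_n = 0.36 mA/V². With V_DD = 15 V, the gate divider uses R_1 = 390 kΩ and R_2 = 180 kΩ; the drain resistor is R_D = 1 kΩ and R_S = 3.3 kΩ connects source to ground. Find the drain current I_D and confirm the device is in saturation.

V_G = V_DD·R_2/(R_1+R_2) = 15×180/570 = 4.74 V.
Assume saturation: I_D = (k_n/2)(V_GS − V_t)² with V_GS = V_G − I_D·R_S = 4.74 − 3.3·I_D.
Substituting gives 1.96·I_D² − 4.73·I_D + 1.77 = 0, with roots I_D = 0.464 or 1.95 mA.
The root I_D = 1.95 mA gives V_GS = -1.69 V ≤ V_t, so take I_D = 0.464 mA.
Then V_GS = 3.21 V and V_DS = V_DD − I_D(R_D+R_S) = 15 − 0.464×4.3 = 13 V.
Saturation requires V_DS ≥ V_GS − V_t = 1.61 V; 13 ≥ 1.61 ✓.

I_D ≈ 0.46 mA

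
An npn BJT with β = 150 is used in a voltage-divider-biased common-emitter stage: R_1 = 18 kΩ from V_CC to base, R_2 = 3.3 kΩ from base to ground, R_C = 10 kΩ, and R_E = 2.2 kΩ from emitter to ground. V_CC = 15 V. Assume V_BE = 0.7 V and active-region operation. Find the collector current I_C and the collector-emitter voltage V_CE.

I_C ≈ 0.73 mA, V_CE ≈ 6.1 V

Thevenize the base divider: V_Th = V_CC·R_2/(R_1+R_2) = 15×3.3/21.3 = 2.32 V, R_Th = R_1‖R_2 = 2.79 kΩ.
Base-emitter loop: V_Th = I_B·R_Th + V_BE + (β+1)I_B·R_E, so I_B = (2.32 − 0.7) / (2.79 + 151×2.2) = 0.00485 mA.
I_C = β·I_B = 150×0.00485 = 0.727 mA, and I_E = (β+1)I_B = 0.732 mA.
V_CE = V_CC − I_C·R_C − I_E·R_E = 15 − 0.727×10 − 0.732×2.2 = 6.12 V.
V_CE = 6.12 V > 0.2 V confirms active-region operation.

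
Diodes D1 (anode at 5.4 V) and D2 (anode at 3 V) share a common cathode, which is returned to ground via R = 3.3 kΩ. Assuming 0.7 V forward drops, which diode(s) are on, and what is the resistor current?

Assume both conduct. Then node N would need to be at both 5.4−0.7 = 4.7 V and 3−0.7 = 2.3 V, which is impossible.
Assume only D1 conducts: V_N = 5.4 − 0.7 = 4.7 V, so I_R = 4.7/3.3 = 1.42 mA.
Check D2: its anode-to-cathode voltage is 3 − 4.7 = -1.7 V < 0.7 V, so it is off. The assumption is consistent.

Only D1 conducts; I_R ≈ 1.4 mA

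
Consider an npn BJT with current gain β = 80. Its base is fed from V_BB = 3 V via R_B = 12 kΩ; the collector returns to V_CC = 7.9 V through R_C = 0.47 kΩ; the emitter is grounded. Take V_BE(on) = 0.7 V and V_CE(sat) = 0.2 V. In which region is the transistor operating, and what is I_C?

Assume active. Base-emitter loop: I_B = (V_BB − V_BE)/R_B = (3 − 0.7)/12 = 0.192 mA.
I_C = β·I_B = 80×0.192 = 15.3 mA.
V_CE = V_CC − I_C·R_C = 7.9 − 15.3×0.47 = 0.693 V > V_CE(sat), so the active-region assumption holds.

active; I_C ≈ 15 mA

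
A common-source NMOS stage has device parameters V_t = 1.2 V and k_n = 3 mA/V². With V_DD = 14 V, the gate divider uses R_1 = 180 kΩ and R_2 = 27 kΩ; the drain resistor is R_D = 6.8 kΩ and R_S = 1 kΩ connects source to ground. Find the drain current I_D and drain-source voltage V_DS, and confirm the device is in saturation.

V_G = V_DD·R_2/(R_1+R_2) = 14×27/207 = 1.83 V.
Assume saturation: I_D = (k_n/2)(V_GS − V_t)² with V_GS = V_G − I_D·R_S = 1.83 − 1·I_D.
Substituting gives 1.5·I_D² − 2.88·I_D + 0.588 = 0, with roots I_D = 0.232 or 1.69 mA.
The root I_D = 1.69 mA gives V_GS = 0.14 V ≤ V_t, so take I_D = 0.232 mA.
Then V_GS = 1.59 V and V_DS = V_DD − I_D(R_D+R_S) = 14 − 0.232×7.8 = 12.2 V.
Saturation requires V_DS ≥ V_GS − V_t = 0.394 V; 12.2 ≥ 0.394 ✓.

I_D ≈ 0.23 mA, V_DS ≈ 12 V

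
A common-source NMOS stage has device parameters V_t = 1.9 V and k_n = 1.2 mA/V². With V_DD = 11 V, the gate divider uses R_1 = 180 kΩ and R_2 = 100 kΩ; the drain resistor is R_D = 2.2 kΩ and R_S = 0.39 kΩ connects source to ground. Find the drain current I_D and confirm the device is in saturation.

V_G = V_DD·R_2/(R_1+R_2) = 11×100/280 = 3.93 V.
Assume saturation: I_D = (k_n/2)(V_GS − V_t)² with V_GS = V_G − I_D·R_S = 3.93 − 0.39·I_D.
Substituting gives 0.0913·I_D² − 1.95·I_D + 2.47 = 0, with roots I_D = 1.35 or 20 mA.
The root I_D = 20 mA gives V_GS = -3.87 V ≤ V_t, so take I_D = 1.35 mA.
Then V_GS = 3.4 V and V_DS = V_DD − I_D(R_D+R_S) = 11 − 1.35×2.59 = 7.5 V.
Saturation requires V_DS ≥ V_GS − V_t = 1.5 V; 7.5 ≥ 1.5 ✓.

I_D ≈ 1.4 mA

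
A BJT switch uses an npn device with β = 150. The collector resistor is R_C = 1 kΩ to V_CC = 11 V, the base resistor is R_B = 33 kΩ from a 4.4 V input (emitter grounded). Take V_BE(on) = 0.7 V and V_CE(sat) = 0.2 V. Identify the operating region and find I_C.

Assume active: I_B = (4.4 − 0.7)/33 = 0.112 mA, giving I_C = β·I_B = 16.8 mA.
But then V_CE = 11 − 16.8×1 = -5.82 V < V_CE(sat) = 0.2 V — impossible in the active region.
So the transistor is saturated. With V_CE = 0.2 V, I_C = (V_CC − 0.2)/R_C = 10.8/1 = 10.8 mA.
Check: β·I_B = 16.8 mA > I_C = 10.8 mA, confirming saturation.

saturation; I_C ≈ 11 mA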